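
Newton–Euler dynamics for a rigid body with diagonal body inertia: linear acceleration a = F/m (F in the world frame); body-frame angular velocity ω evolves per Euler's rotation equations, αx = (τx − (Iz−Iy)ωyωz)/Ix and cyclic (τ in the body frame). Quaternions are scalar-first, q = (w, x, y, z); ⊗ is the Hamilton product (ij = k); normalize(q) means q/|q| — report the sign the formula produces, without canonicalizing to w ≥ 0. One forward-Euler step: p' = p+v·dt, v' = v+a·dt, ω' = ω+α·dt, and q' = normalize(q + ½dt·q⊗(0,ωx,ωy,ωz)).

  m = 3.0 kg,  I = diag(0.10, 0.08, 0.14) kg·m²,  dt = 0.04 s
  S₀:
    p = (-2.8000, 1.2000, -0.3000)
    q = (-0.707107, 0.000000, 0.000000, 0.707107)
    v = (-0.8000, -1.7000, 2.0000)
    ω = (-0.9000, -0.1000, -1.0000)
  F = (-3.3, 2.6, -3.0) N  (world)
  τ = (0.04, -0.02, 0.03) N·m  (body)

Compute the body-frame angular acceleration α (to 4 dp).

α = (0.3400, 0.2000, 0.2271)

precession coupling ω×(Iω) = (0.0060, -0.0360, -0.0018)
angular accel α = (0.3400, 0.2000, 0.2271)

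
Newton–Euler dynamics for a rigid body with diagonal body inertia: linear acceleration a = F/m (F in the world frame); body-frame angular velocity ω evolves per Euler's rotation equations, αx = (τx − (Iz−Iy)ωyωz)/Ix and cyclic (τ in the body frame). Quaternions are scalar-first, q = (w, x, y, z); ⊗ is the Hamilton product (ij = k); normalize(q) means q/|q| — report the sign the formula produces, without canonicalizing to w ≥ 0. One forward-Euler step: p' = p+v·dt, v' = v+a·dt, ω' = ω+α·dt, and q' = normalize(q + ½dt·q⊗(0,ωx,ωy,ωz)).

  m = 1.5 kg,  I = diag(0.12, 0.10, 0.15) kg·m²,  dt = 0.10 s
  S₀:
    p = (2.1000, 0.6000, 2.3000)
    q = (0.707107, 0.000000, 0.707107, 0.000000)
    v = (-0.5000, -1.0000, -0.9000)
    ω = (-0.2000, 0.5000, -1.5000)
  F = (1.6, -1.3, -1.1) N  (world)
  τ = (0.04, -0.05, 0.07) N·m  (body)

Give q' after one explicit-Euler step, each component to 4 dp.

2q̇ = q⊗(0,ω) = (-0.3535535, -1.2020819, 0.3535535, -0.9192391)
updated quaternion q' = (0.6873, -0.0599, 0.7225, -0.0458)

q' = (0.6873, -0.0599, 0.7225, -0.0458)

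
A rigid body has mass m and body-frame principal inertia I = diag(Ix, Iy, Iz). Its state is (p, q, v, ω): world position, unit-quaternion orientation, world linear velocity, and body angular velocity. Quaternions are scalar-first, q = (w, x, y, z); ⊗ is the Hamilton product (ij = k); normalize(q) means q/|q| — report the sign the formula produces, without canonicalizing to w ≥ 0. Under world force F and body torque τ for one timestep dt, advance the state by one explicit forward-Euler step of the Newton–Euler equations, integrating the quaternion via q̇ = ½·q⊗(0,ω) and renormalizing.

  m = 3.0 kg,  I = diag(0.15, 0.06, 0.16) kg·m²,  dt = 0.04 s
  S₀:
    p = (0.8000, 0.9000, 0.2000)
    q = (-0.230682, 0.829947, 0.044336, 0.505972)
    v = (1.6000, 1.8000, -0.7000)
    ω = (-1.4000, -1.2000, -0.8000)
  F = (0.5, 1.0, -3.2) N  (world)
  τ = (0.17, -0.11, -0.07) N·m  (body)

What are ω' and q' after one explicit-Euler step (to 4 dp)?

ω' = (-1.3803, -1.2659, -0.7797)
q' = (-0.1981, 0.8472, 0.0489, 0.4906)

α = I⁻¹(τ − ω×Iω) = (0.4933, -1.6467, 0.5075)
ω + α·dt = (-1.3803, -1.2659, -0.7797)
2q̇ = q⊗(0,ω) = (1.6199066, 0.8946524, 0.2324152, -0.7493204)
q' = normalize(q + ½dt·q⊗(0,ω)) = (-0.1981, 0.8472, 0.0489, 0.4906)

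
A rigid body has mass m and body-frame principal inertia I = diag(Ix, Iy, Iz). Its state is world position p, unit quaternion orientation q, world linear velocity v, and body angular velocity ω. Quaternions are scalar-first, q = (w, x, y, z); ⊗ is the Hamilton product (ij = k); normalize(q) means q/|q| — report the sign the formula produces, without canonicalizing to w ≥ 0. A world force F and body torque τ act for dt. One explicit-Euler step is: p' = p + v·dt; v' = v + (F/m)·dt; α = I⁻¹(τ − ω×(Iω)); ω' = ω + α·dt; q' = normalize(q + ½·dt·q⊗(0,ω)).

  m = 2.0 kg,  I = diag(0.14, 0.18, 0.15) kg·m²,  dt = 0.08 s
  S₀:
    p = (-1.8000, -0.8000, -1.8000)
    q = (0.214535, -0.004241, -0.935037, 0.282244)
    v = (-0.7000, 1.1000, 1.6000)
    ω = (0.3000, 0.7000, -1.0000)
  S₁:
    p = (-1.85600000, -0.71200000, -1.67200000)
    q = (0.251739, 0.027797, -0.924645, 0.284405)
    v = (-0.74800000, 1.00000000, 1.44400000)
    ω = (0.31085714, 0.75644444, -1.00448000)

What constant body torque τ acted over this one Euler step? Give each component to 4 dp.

τ = (0.0400, 0.1300, 0.0000)

ω₁ − ω₀ = (0.01085714, 0.05644444, -0.00448000)
precession coupling = (0.0210, 0.0030, 0.0084)
τ = I·(Δω/dt) + ω₀×(Iω₀) = (0.0400, 0.1300, 0.0000)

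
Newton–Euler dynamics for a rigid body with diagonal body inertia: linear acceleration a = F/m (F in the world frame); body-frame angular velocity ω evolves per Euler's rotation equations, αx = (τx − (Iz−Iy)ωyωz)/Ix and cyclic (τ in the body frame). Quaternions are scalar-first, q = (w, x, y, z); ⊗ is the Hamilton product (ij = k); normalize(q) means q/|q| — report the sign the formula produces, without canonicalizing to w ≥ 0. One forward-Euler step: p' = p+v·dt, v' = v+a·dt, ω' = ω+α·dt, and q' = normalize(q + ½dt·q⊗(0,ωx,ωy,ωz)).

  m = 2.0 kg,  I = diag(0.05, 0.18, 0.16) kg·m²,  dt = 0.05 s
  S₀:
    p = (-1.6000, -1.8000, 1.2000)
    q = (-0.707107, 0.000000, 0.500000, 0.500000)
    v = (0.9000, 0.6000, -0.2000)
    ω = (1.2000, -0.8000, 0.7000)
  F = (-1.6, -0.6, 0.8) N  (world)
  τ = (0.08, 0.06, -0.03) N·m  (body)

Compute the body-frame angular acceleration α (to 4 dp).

α = (1.3760, 0.8467, 0.5925)

ω×(Iω) gyroscopic = (0.0112, -0.0924, -0.1248)
α = I⁻¹(τ − ω×Iω) = (1.3760, 0.8467, 0.5925)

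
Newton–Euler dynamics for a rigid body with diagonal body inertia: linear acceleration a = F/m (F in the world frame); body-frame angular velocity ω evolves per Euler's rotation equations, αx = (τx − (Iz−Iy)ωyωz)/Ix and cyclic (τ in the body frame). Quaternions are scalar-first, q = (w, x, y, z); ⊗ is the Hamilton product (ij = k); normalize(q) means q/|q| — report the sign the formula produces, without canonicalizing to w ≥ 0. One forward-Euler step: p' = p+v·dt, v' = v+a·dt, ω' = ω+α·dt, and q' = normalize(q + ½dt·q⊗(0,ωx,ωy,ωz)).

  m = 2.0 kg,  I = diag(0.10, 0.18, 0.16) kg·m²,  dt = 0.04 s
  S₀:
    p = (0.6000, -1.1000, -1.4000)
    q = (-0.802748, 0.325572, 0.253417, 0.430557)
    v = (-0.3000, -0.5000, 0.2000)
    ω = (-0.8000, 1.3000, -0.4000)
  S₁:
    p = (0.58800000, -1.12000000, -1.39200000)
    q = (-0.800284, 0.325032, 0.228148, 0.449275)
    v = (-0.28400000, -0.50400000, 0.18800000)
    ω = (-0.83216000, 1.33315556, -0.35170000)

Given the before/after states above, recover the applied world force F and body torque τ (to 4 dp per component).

velocity change Δv = (0.01600000, -0.00400000, -0.01200000)
applied force F = (0.8000, -0.2000, -0.6000)
Δω = ω₁−ω₀ = (-0.03216000, 0.03315556, 0.04830000)
I·α + gyro = (-0.0700, 0.1300, 0.1100)

F = (0.8000, -0.2000, -0.6000)
τ = (-0.0700, 0.1300, 0.1100)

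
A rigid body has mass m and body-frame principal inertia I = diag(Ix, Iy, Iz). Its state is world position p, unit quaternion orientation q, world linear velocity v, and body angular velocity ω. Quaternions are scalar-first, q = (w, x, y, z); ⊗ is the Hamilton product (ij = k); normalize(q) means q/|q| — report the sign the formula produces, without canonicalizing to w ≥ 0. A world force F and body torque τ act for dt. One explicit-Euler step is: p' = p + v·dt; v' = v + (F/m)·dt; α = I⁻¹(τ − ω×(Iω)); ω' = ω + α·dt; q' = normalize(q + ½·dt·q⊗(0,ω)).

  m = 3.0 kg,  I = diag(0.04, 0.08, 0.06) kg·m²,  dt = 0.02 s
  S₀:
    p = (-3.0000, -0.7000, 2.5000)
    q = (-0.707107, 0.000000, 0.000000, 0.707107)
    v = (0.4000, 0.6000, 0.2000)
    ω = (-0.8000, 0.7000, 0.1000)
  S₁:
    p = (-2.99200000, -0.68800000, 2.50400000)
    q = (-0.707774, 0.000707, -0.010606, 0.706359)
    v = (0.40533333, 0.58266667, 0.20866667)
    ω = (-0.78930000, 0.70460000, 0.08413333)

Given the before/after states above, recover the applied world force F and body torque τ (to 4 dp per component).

F = (0.8000, -2.6000, 1.3000)
τ = (0.0200, 0.0200, -0.0700)

rate change Δω = (0.01070000, 0.00460000, -0.01586667)
precession coupling = (-0.0014, 0.0016, -0.0224)
τ = I·(Δω/dt) + ω₀×(Iω₀) = (0.0200, 0.0200, -0.0700)
Δv = v₁−v₀ = (0.00533333, -0.01733333, 0.00866667)
applied force F = (0.8000, -2.6000, 1.3000)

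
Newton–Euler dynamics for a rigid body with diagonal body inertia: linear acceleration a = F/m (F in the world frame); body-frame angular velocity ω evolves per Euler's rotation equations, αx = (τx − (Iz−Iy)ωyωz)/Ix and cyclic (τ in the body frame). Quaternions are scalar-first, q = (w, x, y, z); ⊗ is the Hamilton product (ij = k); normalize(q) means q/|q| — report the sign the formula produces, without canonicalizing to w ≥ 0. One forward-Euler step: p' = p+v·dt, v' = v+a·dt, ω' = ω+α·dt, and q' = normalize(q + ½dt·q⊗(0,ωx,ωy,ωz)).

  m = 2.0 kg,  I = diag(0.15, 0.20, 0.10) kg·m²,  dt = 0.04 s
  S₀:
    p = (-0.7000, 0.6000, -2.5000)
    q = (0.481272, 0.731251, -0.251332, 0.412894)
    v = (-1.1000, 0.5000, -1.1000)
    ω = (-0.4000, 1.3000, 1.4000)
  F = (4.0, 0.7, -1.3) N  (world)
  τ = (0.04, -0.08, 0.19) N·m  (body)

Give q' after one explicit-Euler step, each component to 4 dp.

2q̇ = q⊗(0,ω) = (0.0411804, -1.0811358, -0.5632554, 1.5238743)
updated quaternion q' = (0.4817, 0.7091, -0.2624, 0.4430)

q' = (0.4817, 0.7091, -0.2624, 0.4430)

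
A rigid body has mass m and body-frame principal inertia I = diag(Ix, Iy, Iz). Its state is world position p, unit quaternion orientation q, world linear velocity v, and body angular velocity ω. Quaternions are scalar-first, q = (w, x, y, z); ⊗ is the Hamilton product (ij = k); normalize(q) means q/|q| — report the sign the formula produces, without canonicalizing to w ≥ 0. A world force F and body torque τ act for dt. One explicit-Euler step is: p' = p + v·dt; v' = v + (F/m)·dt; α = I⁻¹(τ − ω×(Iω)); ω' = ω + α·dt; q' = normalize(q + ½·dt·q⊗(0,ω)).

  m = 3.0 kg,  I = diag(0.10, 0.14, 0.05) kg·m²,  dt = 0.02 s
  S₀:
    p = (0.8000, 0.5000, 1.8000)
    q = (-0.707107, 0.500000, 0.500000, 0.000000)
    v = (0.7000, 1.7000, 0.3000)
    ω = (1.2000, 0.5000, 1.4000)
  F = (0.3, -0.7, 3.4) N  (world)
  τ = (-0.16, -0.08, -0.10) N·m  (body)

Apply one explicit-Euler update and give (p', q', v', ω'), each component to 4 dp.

ω×(Iω) gyroscopic = (-0.0630, 0.0840, 0.0240)
angular accel α = (-0.9700, -1.1714, -2.4800)
new body rate ω' = (1.1806, 0.4766, 1.3504)
Hamilton product q⊗(0,ω) = (-0.8500000, -0.1485284, -1.0535535, -1.3399498)
updated quaternion q' = (-0.7155, 0.4984, 0.4894, -0.0134)
a = F/m = (0.1000, -0.2333, 1.1333)
p + v·dt = (0.8140, 0.5340, 1.8060)
v + (F/m)dt = (0.7020, 1.6953, 0.3227)

p' = (0.8140, 0.5340, 1.8060)
q' = (-0.7155, 0.4984, 0.4894, -0.0134)
v' = (0.7020, 1.6953, 0.3227)
ω' = (1.1806, 0.4766, 1.3504)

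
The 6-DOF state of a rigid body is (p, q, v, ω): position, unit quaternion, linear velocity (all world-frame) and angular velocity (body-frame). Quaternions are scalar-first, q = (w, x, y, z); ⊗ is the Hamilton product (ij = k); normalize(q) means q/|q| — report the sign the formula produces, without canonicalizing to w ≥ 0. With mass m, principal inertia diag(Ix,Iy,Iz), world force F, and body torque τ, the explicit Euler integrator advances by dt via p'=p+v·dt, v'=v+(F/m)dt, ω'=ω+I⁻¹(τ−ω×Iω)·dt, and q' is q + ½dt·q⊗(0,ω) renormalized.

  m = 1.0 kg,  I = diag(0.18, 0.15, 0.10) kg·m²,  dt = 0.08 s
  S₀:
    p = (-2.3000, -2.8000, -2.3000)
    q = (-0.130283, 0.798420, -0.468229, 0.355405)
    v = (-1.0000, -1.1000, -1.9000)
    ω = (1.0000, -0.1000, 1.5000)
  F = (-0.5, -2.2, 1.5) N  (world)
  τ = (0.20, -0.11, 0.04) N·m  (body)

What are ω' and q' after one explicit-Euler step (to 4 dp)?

ω×(Iω) gyroscopic = (0.0075, 0.1200, 0.0030)
(τ − ω×Iω)/I = (1.0694, -1.5333, 0.3700)
ω' = ω + α·dt = (1.0856, -0.2227, 1.5296)
Hamilton product q⊗(0,ω) = (-1.3783504, -0.7970860, -0.8291967, 0.1929625)
q + ½dt·q⊗(0,ω), renormalized = (-0.1849, 0.7645, -0.5001, 0.3622)

ω' = (1.0856, -0.2227, 1.5296)
q' = (-0.1849, 0.7645, -0.5001, 0.3622)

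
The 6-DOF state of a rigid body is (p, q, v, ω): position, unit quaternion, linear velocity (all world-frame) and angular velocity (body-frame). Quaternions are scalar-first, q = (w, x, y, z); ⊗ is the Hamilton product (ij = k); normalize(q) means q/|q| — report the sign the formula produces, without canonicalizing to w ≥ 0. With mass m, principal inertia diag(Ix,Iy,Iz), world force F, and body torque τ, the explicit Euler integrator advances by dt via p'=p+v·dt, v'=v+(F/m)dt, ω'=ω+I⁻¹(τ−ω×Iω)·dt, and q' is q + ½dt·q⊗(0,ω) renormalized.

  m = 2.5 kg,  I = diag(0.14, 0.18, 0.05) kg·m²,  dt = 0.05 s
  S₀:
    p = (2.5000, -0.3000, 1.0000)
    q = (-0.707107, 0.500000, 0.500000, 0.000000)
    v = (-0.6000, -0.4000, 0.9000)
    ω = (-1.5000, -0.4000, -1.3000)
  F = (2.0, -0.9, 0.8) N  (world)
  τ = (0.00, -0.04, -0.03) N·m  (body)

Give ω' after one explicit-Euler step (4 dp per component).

ω' = (-1.4759, -0.4599, -1.3540)

angular accel α = (0.4829, -1.1972, -1.0800)
new body rate ω' = (-1.4759, -0.4599, -1.3540)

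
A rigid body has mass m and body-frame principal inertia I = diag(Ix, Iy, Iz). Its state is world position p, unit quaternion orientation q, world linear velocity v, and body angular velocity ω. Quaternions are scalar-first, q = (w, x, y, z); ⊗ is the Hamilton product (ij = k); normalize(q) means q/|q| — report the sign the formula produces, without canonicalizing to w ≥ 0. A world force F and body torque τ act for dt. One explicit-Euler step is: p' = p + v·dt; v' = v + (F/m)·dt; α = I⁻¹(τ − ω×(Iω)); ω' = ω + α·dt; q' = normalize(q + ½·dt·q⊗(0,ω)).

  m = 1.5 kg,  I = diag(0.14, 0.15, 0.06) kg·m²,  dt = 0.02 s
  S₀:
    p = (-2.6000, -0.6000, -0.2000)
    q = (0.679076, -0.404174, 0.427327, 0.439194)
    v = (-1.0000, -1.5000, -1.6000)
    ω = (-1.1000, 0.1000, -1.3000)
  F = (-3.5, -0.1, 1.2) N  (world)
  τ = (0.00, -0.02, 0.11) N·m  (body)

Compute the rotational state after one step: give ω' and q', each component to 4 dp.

(τ − ω×Iω)/I = (-0.0836, -0.8960, 1.8517)
ω' = ω + α·dt = (-1.1017, 0.0821, -1.2630)
q⊗(0,ω) = (0.0836281, -1.3464281, -0.9406320, -0.4531565)
q' = normalize(q + ½dt·q⊗(0,ω)) = (0.6798, -0.4176, 0.4179, 0.4346)

ω' = (-1.1017, 0.0821, -1.2630)
q' = (0.6798, -0.4176, 0.4179, 0.4346)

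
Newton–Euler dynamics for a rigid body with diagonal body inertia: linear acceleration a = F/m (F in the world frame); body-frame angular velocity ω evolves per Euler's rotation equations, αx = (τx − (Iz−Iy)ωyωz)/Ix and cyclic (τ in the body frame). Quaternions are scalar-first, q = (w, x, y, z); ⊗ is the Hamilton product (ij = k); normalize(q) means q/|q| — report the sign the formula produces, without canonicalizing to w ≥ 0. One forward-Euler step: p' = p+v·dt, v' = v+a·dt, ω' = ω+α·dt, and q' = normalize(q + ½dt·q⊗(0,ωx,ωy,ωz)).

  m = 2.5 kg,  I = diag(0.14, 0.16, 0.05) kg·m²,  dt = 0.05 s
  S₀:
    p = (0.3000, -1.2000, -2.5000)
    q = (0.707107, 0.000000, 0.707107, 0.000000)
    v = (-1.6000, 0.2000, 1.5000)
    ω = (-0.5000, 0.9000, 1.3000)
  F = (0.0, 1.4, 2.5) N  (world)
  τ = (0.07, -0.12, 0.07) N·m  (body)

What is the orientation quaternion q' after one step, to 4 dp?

q' = (0.6906, 0.0141, 0.7224, 0.0318)

2q̇ = q⊗(0,ω) = (-0.6363963, 0.5656856, 0.6363963, 1.2727926)
q + ½dt·q⊗(0,ω), renormalized = (0.6906, 0.0141, 0.7224, 0.0318)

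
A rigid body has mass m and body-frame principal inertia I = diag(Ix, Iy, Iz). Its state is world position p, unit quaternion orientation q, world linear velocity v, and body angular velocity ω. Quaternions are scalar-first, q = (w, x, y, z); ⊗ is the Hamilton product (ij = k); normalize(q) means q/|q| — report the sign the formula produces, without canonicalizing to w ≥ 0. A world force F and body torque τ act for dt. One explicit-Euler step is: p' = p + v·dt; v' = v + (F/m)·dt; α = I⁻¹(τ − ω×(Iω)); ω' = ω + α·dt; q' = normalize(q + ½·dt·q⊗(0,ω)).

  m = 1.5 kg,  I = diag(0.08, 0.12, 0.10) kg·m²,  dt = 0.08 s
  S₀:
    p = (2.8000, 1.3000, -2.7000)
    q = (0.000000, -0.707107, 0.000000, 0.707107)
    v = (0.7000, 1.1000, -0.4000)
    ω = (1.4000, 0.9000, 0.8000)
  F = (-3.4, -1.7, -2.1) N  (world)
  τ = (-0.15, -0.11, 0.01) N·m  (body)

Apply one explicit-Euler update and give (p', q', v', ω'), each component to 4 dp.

precession coupling ω×(Iω) = (-0.0144, -0.0224, 0.0504)
(τ − ω×Iω)/I = (-1.6950, -0.7300, -0.4040)
ω' = ω + α·dt = (1.2644, 0.8416, 0.7677)
Hamilton product q⊗(0,ω) = (0.4242642, -0.6363963, 1.5556354, -0.6363963)
updated quaternion q' = (0.0169, -0.7306, 0.0621, 0.6798)
a = (-2.2667, -1.1333, -1.4000)
p + v·dt = (2.8560, 1.3880, -2.7320)
new velocity v' = (0.5187, 1.0093, -0.5120)

p' = (2.8560, 1.3880, -2.7320)
q' = (0.0169, -0.7306, 0.0621, 0.6798)
v' = (0.5187, 1.0093, -0.5120)
ω' = (1.2644, 0.8416, 0.7677)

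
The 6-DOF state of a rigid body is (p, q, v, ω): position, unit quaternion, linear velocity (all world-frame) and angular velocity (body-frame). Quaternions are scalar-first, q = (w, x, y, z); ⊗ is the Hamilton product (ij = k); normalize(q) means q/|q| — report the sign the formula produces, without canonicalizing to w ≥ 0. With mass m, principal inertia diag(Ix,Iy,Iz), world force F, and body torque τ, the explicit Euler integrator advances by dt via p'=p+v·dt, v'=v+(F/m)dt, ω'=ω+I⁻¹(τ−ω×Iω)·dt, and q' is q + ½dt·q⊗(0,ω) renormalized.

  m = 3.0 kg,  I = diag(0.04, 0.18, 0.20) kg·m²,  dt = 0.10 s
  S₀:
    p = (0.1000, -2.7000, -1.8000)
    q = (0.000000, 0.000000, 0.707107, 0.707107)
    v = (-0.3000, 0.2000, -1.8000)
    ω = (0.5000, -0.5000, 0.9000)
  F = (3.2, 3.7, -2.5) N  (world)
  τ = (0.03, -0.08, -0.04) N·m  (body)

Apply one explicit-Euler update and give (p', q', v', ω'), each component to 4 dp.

precession coupling ω×(Iω) = (-0.0090, -0.0720, -0.0350)
α = I⁻¹(τ − ω×Iω) = (0.9750, -0.0444, -0.0250)
ω' = ω + α·dt = (0.5975, -0.5044, 0.8975)
q⊗(0,ω) = (-0.2828428, 0.9899498, 0.3535535, -0.3535535)
q + ½dt·q⊗(0,ω), renormalized = (-0.0141, 0.0494, 0.7236, 0.6883)
new position p' = (0.0700, -2.6800, -1.9800)
v + (F/m)dt = (-0.1933, 0.3233, -1.8833)

p' = (0.0700, -2.6800, -1.9800)
q' = (-0.0141, 0.0494, 0.7236, 0.6883)
v' = (-0.1933, 0.3233, -1.8833)
ω' = (0.5975, -0.5044, 0.8975)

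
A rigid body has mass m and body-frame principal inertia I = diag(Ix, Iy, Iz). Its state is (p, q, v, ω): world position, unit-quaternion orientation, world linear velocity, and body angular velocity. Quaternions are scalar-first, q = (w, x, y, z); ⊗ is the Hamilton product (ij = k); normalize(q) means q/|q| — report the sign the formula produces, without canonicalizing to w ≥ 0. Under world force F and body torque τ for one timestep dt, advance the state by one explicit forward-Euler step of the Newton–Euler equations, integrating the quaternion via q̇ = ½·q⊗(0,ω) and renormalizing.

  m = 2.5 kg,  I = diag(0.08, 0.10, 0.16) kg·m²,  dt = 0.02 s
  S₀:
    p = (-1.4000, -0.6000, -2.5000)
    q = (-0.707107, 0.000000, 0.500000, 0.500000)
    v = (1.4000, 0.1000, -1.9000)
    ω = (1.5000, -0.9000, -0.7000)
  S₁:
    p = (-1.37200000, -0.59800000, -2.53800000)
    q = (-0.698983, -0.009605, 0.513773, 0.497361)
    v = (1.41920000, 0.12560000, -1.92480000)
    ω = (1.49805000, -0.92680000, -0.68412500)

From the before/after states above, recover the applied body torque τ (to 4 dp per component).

rate change Δω = (-0.00195000, -0.02680000, 0.01587500)
gyro term ω₀×Iω₀ = (0.0378, 0.0840, -0.0270)
τ = I·(Δω/dt) + ω₀×(Iω₀) = (0.0300, -0.0500, 0.1000)

τ = (0.0300, -0.0500, 0.1000)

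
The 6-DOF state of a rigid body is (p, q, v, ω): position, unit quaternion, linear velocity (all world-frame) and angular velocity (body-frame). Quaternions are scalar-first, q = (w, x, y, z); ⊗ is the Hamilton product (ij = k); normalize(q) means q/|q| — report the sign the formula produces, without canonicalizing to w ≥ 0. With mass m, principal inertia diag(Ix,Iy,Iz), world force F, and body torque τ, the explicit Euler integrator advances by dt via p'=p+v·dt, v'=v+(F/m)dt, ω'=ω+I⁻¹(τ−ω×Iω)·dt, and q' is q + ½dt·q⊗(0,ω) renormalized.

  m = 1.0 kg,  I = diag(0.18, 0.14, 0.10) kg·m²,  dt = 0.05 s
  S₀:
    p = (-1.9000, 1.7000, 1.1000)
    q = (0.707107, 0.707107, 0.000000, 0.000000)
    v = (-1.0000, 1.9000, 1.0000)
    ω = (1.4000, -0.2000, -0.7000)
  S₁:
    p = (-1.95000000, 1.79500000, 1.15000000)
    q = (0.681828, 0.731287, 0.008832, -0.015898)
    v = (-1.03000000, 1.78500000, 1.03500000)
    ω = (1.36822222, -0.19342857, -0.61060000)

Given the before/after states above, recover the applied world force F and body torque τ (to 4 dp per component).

F = (-0.6000, -2.3000, 0.7000)
τ = (-0.1200, -0.0600, 0.1900)

Δv = v₁−v₀ = (-0.03000000, -0.11500000, 0.03500000)
F = m·Δv/dt = (-0.6000, -2.3000, 0.7000)
rate change Δω = (-0.03177778, 0.00657143, 0.08940000)
I·α + gyro = (-0.1200, -0.0600, 0.1900)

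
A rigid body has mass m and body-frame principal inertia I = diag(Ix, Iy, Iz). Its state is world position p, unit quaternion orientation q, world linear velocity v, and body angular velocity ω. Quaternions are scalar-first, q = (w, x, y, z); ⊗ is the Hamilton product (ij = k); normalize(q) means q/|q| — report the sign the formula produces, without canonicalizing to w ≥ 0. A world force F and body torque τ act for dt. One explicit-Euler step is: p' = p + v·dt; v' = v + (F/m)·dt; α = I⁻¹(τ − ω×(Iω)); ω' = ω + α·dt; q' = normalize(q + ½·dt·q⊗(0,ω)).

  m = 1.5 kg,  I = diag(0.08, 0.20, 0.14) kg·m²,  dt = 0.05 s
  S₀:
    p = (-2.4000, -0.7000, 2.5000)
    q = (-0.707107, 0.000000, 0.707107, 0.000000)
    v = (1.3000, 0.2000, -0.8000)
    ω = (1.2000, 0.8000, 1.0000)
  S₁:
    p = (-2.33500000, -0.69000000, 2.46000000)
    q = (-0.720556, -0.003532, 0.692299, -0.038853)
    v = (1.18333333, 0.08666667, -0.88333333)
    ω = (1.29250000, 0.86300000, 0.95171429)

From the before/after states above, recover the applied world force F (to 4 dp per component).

F = (-3.5000, -3.4000, -2.5000)

Δv = v₁−v₀ = (-0.11666667, -0.11333333, -0.08333333)
applied force F = (-3.5000, -3.4000, -2.5000)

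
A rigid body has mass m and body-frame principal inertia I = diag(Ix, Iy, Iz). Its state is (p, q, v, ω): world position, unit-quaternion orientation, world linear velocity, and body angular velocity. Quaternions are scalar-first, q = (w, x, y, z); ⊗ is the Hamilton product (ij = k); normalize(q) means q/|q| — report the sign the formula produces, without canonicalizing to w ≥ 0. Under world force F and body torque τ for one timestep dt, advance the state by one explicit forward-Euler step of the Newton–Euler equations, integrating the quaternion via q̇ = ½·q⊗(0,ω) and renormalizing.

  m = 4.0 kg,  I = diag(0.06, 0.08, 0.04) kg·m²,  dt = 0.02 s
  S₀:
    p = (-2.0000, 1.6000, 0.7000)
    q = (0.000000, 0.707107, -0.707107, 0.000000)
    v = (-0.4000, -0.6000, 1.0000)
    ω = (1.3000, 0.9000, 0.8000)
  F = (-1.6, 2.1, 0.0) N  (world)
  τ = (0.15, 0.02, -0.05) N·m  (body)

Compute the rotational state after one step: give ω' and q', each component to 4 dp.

ω' = (1.3596, 0.8998, 0.7633)
q' = (-0.0028, 0.7013, -0.7127, 0.0156)

α = I⁻¹(τ − ω×Iω) = (2.9800, -0.0100, -1.8350)
ω' = ω + α·dt = (1.3596, 0.8998, 0.7633)
q⊗(0,ω) = (-0.2828428, -0.5656856, -0.5656856, 1.5556354)
q' = normalize(q + ½dt·q⊗(0,ω)) = (-0.0028, 0.7013, -0.7127, 0.0156)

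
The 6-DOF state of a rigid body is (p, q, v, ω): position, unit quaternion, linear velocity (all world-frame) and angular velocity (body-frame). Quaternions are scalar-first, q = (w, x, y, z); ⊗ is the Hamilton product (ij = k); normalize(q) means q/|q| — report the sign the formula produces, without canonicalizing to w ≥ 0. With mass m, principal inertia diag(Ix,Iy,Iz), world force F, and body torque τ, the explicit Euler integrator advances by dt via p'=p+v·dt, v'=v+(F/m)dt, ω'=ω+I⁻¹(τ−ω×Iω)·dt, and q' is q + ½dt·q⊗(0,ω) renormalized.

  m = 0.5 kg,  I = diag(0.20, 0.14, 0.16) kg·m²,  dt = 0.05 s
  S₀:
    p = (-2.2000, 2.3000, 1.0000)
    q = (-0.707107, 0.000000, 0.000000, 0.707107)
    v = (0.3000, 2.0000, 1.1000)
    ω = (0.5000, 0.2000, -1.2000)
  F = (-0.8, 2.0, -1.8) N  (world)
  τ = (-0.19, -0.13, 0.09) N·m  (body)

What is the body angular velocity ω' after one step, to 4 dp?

(τ − ω×Iω)/I = (-0.9260, -0.7571, 0.6000)
ω' = ω + α·dt = (0.4537, 0.1621, -1.1700)

ω' = (0.4537, 0.1621, -1.1700)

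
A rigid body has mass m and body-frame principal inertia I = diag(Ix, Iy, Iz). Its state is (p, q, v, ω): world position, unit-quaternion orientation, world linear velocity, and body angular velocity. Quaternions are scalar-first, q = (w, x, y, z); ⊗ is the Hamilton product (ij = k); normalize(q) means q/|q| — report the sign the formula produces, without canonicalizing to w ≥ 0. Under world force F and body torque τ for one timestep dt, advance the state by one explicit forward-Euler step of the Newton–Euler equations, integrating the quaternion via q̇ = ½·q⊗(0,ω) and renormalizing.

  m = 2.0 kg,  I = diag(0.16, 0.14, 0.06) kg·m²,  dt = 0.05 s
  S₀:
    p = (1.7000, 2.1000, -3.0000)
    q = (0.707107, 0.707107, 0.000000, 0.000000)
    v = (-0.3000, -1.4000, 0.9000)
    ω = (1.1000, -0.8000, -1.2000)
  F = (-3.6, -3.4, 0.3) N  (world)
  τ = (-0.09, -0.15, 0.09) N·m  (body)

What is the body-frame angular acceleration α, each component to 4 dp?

precession coupling ω×(Iω) = (-0.0768, -0.1320, 0.0176)
angular accel α = (-0.0825, -0.1286, 1.2067)

α = (-0.0825, -0.1286, 1.2067)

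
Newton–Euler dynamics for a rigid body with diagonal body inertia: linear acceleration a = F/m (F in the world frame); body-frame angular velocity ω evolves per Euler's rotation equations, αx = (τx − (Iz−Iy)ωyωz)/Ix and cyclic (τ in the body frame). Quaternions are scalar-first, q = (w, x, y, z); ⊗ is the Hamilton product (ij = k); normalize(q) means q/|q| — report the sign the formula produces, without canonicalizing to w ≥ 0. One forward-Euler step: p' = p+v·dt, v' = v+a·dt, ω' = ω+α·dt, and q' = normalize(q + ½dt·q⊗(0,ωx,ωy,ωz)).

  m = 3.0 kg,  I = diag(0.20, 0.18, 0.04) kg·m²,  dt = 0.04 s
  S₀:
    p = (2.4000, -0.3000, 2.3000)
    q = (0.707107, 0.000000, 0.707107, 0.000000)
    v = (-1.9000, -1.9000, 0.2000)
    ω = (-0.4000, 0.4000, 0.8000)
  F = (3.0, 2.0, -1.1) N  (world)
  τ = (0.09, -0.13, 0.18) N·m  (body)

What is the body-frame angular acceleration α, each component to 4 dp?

precession coupling ω×(Iω) = (-0.0448, -0.0512, 0.0032)
(τ − ω×Iω)/I = (0.6740, -0.4378, 4.4200)

α = (0.6740, -0.4378, 4.4200)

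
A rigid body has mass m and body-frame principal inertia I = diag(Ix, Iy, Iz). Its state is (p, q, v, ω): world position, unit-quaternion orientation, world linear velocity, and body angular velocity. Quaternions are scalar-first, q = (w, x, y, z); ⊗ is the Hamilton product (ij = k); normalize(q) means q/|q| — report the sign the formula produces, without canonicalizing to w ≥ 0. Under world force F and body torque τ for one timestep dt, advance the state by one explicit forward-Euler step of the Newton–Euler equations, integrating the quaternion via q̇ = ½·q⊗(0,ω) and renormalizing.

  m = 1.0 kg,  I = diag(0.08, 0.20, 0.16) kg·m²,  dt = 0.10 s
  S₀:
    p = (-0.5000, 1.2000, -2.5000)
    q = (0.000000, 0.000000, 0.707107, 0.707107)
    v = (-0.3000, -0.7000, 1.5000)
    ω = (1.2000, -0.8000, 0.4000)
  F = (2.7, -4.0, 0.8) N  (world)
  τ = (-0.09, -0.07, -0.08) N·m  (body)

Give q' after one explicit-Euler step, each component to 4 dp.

q' = (0.0141, 0.0423, 0.7474, 0.6628)

2q̇ = q⊗(0,ω) = (0.2828428, 0.8485284, 0.8485284, -0.8485284)
q' = normalize(q + ½dt·q⊗(0,ω)) = (0.0141, 0.0423, 0.7474, 0.6628)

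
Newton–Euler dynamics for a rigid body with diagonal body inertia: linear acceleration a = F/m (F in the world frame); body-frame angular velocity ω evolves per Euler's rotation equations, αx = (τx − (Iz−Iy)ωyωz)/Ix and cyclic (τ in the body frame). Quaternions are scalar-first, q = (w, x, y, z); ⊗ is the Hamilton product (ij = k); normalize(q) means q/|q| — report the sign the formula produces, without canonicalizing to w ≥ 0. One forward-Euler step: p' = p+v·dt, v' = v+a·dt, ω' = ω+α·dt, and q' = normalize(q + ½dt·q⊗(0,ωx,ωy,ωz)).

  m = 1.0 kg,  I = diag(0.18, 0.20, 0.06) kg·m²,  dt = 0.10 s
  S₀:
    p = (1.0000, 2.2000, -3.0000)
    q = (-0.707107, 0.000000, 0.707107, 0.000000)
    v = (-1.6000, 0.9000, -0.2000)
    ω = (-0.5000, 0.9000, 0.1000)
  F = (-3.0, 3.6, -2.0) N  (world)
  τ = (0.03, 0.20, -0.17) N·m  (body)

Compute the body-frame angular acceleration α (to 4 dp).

ω×(Iω) gyroscopic = (-0.0126, -0.0060, -0.0090)
angular accel α = (0.2367, 1.0300, -2.6833)

α = (0.2367, 1.0300, -2.6833)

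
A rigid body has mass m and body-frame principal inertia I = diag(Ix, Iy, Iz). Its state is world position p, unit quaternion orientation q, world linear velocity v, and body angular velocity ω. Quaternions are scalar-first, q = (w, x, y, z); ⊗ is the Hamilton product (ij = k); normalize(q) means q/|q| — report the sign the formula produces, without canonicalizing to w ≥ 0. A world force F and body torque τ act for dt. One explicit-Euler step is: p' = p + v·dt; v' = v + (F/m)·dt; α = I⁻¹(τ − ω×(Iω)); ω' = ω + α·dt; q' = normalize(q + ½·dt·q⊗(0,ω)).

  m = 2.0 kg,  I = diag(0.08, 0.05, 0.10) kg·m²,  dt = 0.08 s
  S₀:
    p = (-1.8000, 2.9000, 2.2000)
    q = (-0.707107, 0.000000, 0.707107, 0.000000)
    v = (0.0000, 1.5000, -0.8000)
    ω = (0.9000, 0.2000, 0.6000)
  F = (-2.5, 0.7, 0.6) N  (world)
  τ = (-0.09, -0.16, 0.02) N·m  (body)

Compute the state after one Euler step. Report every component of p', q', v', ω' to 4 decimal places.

p' = (-1.8000, 3.0200, 2.1360)
q' = (-0.7121, -0.0085, 0.7008, -0.0424)
v' = (-0.1000, 1.5280, -0.7760)
ω' = (0.8040, -0.0387, 0.6203)

ω×(Iω) gyroscopic = (0.0060, -0.0108, -0.0054)
α = I⁻¹(τ − ω×Iω) = (-1.2000, -2.9840, 0.2540)
new body rate ω' = (0.8040, -0.0387, 0.6203)
2q̇ = q⊗(0,ω) = (-0.1414214, -0.2121321, -0.1414214, -1.0606605)
updated quaternion q' = (-0.7121, -0.0085, 0.7008, -0.0424)
linear accel F/m = (-1.2500, 0.3500, 0.3000)
new position p' = (-1.8000, 3.0200, 2.1360)
v + (F/m)dt = (-0.1000, 1.5280, -0.7760)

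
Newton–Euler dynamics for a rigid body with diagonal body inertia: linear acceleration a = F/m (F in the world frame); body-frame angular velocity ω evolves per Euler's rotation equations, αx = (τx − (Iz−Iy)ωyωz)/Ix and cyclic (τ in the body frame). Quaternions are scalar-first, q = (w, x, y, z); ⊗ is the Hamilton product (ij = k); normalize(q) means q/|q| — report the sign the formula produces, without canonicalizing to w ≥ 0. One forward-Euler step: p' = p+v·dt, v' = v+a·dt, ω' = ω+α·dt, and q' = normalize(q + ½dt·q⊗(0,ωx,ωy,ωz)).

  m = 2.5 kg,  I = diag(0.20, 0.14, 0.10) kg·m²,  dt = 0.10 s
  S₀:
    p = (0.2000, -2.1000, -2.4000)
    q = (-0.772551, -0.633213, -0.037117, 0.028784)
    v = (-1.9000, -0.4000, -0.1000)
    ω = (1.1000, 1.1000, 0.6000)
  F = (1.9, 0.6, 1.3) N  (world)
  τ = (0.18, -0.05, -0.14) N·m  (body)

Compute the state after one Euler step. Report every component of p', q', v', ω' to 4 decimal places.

gyro term ω×Iω = (-0.0264, 0.0660, -0.0726)
(τ − ω×Iω)/I = (1.0320, -0.8286, -0.6740)
ω + α·dt = (1.2032, 1.0171, 0.5326)
Hamilton product q⊗(0,ω) = (0.7200926, -0.9037387, -0.4382159, -1.1192362)
q + ½dt·q⊗(0,ω), renormalized = (-0.7340, -0.6761, -0.0588, -0.0271)
a = (0.7600, 0.2400, 0.5200)
p + v·dt = (0.0100, -2.1400, -2.4100)
v' = v + a·dt = (-1.8240, -0.3760, -0.0480)

p' = (0.0100, -2.1400, -2.4100)
q' = (-0.7340, -0.6761, -0.0588, -0.0271)
v' = (-1.8240, -0.3760, -0.0480)
ω' = (1.2032, 1.0171, 0.5326)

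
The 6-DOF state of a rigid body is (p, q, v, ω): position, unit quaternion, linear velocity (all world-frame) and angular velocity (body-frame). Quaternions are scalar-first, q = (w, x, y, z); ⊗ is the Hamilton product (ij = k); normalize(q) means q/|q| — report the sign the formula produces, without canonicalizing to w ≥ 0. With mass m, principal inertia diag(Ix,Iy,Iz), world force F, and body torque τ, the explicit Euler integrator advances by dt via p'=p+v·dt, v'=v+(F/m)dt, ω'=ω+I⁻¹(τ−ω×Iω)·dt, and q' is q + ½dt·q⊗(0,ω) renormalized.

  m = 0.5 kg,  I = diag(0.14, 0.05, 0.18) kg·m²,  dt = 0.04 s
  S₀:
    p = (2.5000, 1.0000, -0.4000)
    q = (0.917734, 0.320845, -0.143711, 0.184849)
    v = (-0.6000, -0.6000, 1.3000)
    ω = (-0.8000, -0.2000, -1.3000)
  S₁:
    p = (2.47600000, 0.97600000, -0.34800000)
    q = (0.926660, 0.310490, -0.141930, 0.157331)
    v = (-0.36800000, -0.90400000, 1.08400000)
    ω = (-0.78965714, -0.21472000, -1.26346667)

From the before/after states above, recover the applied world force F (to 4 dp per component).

F = (2.9000, -3.8000, -2.7000)

Δv = v₁−v₀ = (0.23200000, -0.30400000, -0.21600000)
F = m·Δv/dt = (2.9000, -3.8000, -2.7000)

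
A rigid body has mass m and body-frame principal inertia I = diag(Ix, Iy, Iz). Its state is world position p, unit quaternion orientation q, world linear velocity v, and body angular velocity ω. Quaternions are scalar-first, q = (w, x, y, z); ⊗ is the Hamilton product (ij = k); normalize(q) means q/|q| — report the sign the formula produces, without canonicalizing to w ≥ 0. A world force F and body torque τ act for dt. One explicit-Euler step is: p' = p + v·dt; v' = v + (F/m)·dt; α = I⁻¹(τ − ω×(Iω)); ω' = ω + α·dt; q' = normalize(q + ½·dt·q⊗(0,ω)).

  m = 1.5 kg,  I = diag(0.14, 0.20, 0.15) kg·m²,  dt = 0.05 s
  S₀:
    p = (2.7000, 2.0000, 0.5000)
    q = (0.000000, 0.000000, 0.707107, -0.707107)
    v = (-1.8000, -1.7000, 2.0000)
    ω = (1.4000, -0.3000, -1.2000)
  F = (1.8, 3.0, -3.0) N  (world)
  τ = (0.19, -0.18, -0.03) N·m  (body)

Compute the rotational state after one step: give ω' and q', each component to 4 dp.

ω' = (1.4743, -0.3492, -1.2016)
q' = (-0.0159, -0.0265, 0.6816, -0.7311)

gyro term ω×Iω = (-0.0180, 0.0168, -0.0252)
angular accel α = (1.4857, -0.9840, -0.0320)
ω + α·dt = (1.4743, -0.3492, -1.2016)
Hamilton product q⊗(0,ω) = (-0.6363963, -1.0606605, -0.9899498, -0.9899498)
q' = normalize(q + ½dt·q⊗(0,ω)) = (-0.0159, -0.0265, 0.6816, -0.7311)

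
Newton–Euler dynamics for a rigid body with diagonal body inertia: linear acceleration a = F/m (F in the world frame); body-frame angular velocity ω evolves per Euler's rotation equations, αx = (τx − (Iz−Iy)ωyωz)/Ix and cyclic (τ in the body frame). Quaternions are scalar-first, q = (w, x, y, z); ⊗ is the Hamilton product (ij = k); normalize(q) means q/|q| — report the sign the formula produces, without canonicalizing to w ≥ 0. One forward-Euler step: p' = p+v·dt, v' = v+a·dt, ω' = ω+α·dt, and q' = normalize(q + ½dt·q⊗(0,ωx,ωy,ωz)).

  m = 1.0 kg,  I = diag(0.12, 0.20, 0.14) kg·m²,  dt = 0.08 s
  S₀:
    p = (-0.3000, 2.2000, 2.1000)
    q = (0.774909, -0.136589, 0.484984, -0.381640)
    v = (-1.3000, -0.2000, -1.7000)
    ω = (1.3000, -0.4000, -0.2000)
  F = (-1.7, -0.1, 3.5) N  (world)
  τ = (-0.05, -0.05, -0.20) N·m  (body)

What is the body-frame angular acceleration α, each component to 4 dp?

α = (-0.3767, -0.2760, -1.1314)

ω×(Iω) gyroscopic = (-0.0048, 0.0052, -0.0416)
angular accel α = (-0.3767, -0.2760, -1.1314)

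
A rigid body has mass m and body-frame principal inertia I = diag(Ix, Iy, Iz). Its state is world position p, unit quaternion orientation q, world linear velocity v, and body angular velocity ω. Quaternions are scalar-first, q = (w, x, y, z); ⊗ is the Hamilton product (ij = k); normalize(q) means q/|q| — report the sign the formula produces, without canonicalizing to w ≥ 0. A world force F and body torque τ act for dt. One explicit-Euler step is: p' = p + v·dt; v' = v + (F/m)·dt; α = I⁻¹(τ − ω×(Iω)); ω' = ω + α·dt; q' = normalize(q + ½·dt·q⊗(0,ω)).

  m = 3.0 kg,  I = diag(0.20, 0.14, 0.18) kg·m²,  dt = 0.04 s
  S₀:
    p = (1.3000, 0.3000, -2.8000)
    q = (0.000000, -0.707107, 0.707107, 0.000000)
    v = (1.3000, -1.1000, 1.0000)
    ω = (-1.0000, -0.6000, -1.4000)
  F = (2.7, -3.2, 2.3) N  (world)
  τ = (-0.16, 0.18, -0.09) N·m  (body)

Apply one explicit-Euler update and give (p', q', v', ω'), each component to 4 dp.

p' = (1.3520, 0.2560, -2.7600)
q' = (-0.0057, -0.7264, 0.6869, 0.0226)
v' = (1.3360, -1.1427, 1.0307)
ω' = (-1.0387, -0.5566, -1.4120)

a = (0.9000, -1.0667, 0.7667)
new position p' = (1.3520, 0.2560, -2.7600)
v' = v + a·dt = (1.3360, -1.1427, 1.0307)
gyro term ω×Iω = (0.0336, 0.0280, -0.0360)
α = I⁻¹(τ − ω×Iω) = (-0.9680, 1.0857, -0.3000)
new body rate ω' = (-1.0387, -0.5566, -1.4120)
q⊗(0,ω) = (-0.2828428, -0.9899498, -0.9899498, 1.1313712)
q + ½dt·q⊗(0,ω), renormalized = (-0.0057, -0.7264, 0.6869, 0.0226)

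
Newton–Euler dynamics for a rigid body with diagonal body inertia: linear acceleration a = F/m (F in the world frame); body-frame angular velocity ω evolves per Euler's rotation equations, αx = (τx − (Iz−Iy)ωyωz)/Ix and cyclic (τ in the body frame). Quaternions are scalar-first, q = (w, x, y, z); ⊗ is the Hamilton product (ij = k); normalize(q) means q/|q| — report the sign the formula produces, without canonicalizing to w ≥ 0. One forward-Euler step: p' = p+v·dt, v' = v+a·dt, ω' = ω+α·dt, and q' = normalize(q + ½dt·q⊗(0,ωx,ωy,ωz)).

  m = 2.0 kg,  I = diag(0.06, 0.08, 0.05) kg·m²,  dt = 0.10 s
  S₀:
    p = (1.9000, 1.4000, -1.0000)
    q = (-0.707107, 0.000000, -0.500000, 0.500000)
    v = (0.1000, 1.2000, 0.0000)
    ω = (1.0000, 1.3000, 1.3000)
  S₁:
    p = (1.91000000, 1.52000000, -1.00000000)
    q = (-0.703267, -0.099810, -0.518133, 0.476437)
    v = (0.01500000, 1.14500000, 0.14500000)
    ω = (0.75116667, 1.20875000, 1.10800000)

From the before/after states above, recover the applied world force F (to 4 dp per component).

v₁ − v₀ = (-0.08500000, -0.05500000, 0.14500000)
applied force F = (-1.7000, -1.1000, 2.9000)

F = (-1.7000, -1.1000, 2.9000)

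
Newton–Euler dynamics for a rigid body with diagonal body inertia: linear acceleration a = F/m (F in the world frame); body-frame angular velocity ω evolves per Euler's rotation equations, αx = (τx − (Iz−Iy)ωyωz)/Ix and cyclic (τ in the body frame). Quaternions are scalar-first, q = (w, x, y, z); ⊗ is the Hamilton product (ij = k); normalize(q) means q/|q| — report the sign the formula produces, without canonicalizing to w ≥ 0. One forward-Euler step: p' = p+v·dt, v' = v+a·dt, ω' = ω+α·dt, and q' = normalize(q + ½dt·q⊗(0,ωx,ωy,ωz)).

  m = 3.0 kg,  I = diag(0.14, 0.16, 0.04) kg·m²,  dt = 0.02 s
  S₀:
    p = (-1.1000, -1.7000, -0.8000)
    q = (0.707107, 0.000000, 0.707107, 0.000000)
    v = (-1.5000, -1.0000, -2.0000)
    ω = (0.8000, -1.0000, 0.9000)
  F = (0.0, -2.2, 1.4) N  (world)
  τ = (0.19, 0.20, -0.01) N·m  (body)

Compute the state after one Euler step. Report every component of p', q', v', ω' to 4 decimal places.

p' = (-1.1300, -1.7200, -0.8400)
q' = (0.7141, 0.0120, 0.6999, 0.0007)
v' = (-1.5000, -1.0147, -1.9907)
ω' = (0.8117, -0.9840, 0.9030)

a = (0.0000, -0.7333, 0.4667)
p + v·dt = (-1.1300, -1.7200, -0.8400)
new velocity v' = (-1.5000, -1.0147, -1.9907)
ω×(Iω) gyroscopic = (0.1080, 0.0720, -0.0160)
(τ − ω×Iω)/I = (0.5857, 0.8000, 0.1500)
ω' = ω + α·dt = (0.8117, -0.9840, 0.9030)
Hamilton product q⊗(0,ω) = (0.7071070, 1.2020819, -0.7071070, 0.0707107)
q + ½dt·q⊗(0,ω), renormalized = (0.7141, 0.0120, 0.6999, 0.0007)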